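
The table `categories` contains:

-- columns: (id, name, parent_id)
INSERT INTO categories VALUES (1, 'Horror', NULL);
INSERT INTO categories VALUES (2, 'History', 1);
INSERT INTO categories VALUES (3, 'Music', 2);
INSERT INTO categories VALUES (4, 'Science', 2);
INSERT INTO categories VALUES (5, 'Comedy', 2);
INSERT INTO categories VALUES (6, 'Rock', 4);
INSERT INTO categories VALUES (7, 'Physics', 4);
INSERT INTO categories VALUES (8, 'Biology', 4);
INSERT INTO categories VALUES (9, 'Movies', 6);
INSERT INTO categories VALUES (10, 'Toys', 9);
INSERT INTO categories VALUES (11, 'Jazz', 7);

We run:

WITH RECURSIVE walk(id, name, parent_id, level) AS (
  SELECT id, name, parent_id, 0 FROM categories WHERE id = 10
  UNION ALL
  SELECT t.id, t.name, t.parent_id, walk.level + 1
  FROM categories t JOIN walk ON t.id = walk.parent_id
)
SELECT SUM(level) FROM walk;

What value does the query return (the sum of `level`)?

15

Base: id=10 (Toys), parent_id=9, level 0.
Iteration 1: join on id=9 -> Movies (id 9, parent_id=6, level 1).
Iteration 2: join on id=6 -> Rock (id 6, parent_id=4, level 2).
Iteration 3: join on id=4 -> Science (id 4, parent_id=2, level 3).
Iteration 4: join on id=2 -> History (id 2, parent_id=1, level 4).
Iteration 5: join on id=1 -> Horror (id 1, parent_id=NULL, level 5).
Iteration 6: parent_id is NULL; no match; recursion stops.
SUM(level) = 0 + 1 + 2 + 3 + 4 + 5 = 15.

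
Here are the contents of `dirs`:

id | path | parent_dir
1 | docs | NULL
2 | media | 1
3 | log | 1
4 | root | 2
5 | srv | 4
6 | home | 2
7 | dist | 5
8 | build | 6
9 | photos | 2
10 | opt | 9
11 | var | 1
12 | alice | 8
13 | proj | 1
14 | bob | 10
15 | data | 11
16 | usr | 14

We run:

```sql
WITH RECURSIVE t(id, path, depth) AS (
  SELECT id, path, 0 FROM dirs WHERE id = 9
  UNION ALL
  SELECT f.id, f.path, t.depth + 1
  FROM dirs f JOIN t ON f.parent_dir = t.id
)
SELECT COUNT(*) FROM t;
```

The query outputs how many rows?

4

Base: id=9 (photos) at depth 0.
Iteration 1: rows with parent_dir in {9} -> opt (id 10, depth 1).
Iteration 2: rows with parent_dir in {10} -> bob (id 14, depth 2).
Iteration 3: rows with parent_dir in {14} -> usr (id 16, depth 3).
Iteration 4: no rows with parent_dir in {16}; recursion stops.
Total rows emitted: 4.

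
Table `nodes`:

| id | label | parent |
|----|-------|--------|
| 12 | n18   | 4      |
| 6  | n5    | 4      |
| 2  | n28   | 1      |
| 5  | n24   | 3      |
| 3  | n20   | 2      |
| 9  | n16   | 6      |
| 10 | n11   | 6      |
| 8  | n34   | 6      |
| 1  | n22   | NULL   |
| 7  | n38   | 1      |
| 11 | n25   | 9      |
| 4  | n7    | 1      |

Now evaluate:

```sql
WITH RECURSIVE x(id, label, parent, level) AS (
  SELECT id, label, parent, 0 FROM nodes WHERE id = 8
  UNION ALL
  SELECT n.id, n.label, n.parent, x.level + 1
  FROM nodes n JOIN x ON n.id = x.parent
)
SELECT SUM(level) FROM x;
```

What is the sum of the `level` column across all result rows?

6

Base: id=8 (n34), parent=6, level 0.
Iteration 1: join on id=6 -> n5 (id 6, parent=4, level 1).
Iteration 2: join on id=4 -> n7 (id 4, parent=1, level 2).
Iteration 3: join on id=1 -> n22 (id 1, parent=NULL, level 3).
Iteration 4: parent is NULL; no match; recursion stops.
SUM(level) = 0 + 1 + 2 + 3 = 6.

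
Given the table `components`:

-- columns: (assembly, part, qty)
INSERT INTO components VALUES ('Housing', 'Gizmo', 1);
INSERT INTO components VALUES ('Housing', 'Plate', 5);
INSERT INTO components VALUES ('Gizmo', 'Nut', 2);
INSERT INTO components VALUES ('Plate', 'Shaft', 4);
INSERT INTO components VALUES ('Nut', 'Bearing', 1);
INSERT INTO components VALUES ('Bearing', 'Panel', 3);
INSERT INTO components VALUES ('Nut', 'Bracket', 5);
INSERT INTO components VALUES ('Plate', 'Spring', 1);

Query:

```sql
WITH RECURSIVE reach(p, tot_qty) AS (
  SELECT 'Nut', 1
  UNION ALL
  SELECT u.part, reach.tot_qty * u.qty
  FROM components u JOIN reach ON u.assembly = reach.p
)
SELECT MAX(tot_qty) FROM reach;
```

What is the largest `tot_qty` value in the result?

5

Base: (Nut, tot_qty=1).
Iteration 1: components of {Nut} -> Bearing = 1*1 = 1, Bracket = 1*5 = 5.
Iteration 2: components of {Bearing,Bracket} -> Panel = 1*3 = 3.
Iteration 3: no further components; recursion stops.
tot_qty values: 1, 1, 5, 3; the maximum is 5.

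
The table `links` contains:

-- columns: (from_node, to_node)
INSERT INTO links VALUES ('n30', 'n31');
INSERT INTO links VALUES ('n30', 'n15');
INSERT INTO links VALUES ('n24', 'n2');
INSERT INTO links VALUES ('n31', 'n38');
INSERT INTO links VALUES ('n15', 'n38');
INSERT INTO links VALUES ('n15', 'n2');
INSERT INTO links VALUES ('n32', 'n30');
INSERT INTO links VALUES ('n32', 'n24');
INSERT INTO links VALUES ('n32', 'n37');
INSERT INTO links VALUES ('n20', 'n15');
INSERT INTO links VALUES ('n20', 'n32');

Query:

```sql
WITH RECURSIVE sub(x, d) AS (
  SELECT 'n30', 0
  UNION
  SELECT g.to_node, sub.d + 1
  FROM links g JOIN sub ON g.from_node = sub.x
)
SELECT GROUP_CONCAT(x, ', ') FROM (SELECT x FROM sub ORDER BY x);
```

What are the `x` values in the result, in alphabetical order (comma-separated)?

n15, n2, n30, n31, n38

Base: (n30, d=0).
Iteration 1: edges from {n30} -> (n15, d=1), (n31, d=1).
Iteration 2: edges from {n15,n31} -> (n2, d=2), (n38, d=2). [UNION drops 1 duplicate row(s)]
Iteration 3: no outgoing edges from {n2,n38}; recursion stops.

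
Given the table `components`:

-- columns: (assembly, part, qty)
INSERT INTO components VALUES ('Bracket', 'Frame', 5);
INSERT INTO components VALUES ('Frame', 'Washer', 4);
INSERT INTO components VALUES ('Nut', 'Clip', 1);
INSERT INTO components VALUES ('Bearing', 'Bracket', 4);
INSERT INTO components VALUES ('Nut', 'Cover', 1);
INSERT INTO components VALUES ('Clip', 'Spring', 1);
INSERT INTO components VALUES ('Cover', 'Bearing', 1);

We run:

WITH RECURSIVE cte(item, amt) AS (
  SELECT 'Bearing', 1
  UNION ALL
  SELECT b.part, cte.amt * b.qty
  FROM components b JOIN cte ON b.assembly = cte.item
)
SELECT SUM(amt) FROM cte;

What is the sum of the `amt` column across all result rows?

Base: (Bearing, amt=1).
Iteration 1: components of {Bearing} -> Bracket = 1*4 = 4.
Iteration 2: components of {Bracket} -> Frame = 4*5 = 20.
Iteration 3: components of {Frame} -> Washer = 20*4 = 80.
Iteration 4: no further components; recursion stops.
SUM(amt) = 1 + 4 + 20 + 80 = 105.

105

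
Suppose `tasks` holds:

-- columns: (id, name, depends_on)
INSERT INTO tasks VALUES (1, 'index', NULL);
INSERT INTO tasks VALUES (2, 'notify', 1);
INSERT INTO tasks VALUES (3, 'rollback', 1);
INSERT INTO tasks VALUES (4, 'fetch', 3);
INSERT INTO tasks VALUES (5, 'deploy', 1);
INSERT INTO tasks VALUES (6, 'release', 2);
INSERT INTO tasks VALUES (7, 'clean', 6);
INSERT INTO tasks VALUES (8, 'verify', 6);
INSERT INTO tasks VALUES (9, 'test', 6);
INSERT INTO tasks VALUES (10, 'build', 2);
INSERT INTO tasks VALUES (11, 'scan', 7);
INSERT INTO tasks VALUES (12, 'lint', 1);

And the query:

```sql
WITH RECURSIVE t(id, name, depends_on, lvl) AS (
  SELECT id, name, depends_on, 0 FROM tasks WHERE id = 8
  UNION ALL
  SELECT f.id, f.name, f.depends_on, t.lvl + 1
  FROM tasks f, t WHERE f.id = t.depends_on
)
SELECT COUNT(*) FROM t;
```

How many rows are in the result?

4

Base: id=8 (verify), depends_on=6, lvl 0.
Iteration 1: join on id=6 -> release (id 6, depends_on=2, lvl 1).
Iteration 2: join on id=2 -> notify (id 2, depends_on=1, lvl 2).
Iteration 3: join on id=1 -> index (id 1, depends_on=NULL, lvl 3).
Iteration 4: depends_on is NULL; no match; recursion stops.
Total rows emitted: 4.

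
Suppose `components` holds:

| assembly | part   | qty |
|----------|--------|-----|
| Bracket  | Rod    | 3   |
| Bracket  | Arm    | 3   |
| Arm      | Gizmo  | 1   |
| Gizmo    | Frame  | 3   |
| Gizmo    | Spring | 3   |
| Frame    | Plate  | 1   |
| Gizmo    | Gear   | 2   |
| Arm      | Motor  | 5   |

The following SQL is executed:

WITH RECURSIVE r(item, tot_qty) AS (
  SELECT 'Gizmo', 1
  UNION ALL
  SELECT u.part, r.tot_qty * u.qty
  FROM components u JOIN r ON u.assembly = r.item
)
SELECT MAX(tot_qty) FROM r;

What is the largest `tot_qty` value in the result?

Base: (Gizmo, tot_qty=1).
Iteration 1: components of {Gizmo} -> Frame = 1*3 = 3, Gear = 1*2 = 2, Spring = 1*3 = 3.
Iteration 2: components of {Frame,Gear,Spring} -> Plate = 3*1 = 3.
Iteration 3: no further components; recursion stops.
tot_qty values: 1, 3, 3, 2, 3; the maximum is 3.

3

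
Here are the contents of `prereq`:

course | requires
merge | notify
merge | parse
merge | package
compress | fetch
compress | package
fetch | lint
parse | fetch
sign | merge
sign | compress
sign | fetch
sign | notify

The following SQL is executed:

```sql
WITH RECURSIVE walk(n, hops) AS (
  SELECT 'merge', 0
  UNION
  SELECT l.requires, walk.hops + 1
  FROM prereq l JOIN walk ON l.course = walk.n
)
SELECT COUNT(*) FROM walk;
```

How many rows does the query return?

Base: (merge, hops=0).
Iteration 1: edges from {merge} -> (notify, hops=1), (package, hops=1), (parse, hops=1).
Iteration 2: edges from {notify,package,parse} -> (fetch, hops=2).
Iteration 3: edges from {fetch} -> (lint, hops=3).
Iteration 4: no outgoing edges from {lint}; recursion stops.
Total rows emitted: 6.

6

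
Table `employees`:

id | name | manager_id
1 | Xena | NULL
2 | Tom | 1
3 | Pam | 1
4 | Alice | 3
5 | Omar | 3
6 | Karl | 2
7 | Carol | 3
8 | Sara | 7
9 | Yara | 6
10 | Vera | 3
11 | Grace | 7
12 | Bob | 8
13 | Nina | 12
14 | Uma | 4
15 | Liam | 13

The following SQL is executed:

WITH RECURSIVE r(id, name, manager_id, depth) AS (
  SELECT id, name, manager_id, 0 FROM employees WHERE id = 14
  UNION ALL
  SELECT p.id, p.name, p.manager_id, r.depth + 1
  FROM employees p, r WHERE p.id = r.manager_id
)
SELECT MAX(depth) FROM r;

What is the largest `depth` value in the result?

Base: id=14 (Uma), manager_id=4, depth 0.
Iteration 1: join on id=4 -> Alice (id 4, manager_id=3, depth 1).
Iteration 2: join on id=3 -> Pam (id 3, manager_id=1, depth 2).
Iteration 3: join on id=1 -> Xena (id 1, manager_id=NULL, depth 3).
Iteration 4: manager_id is NULL; no match; recursion stops.
depth values: 0, 1, 2, 3; the maximum is 3.

3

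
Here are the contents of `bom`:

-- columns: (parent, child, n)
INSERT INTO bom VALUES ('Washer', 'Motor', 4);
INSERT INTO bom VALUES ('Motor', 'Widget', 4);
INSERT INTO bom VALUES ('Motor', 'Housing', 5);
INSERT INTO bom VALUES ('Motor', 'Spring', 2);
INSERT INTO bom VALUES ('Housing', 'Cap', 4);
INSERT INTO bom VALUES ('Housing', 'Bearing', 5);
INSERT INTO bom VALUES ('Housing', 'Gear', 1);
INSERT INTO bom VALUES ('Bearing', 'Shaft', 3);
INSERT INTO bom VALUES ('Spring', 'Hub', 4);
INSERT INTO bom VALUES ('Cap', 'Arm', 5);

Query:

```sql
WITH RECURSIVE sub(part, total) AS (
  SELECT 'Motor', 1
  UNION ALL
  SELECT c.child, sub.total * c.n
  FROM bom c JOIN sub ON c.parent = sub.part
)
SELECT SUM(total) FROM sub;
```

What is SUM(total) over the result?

245

Base: (Motor, total=1).
Iteration 1: components of {Motor} -> Housing = 1*5 = 5, Spring = 1*2 = 2, Widget = 1*4 = 4.
Iteration 2: components of {Housing,Spring,Widget} -> Bearing = 5*5 = 25, Cap = 5*4 = 20, Gear = 5*1 = 5, Hub = 2*4 = 8.
Iteration 3: components of {Bearing,Cap,Gear,Hub} -> Arm = 20*5 = 100, Shaft = 25*3 = 75.
Iteration 4: no further components; recursion stops.
SUM(total) = 1 + 4 + 5 + 2 + 20 + 25 + 5 + 8 + 100 + 75 = 245.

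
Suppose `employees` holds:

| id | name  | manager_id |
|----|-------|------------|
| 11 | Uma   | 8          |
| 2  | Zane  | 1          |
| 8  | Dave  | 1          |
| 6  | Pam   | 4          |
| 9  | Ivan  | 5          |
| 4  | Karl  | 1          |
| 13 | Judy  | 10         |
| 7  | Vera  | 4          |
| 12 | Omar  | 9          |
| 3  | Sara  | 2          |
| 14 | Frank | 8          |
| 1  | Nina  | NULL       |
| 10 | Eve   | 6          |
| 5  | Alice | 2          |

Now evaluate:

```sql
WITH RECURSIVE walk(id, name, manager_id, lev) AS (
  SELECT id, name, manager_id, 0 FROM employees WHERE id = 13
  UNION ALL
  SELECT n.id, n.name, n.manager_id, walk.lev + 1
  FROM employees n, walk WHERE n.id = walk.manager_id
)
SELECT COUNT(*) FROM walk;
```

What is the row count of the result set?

5

Base: id=13 (Judy), manager_id=10, lev 0.
Iteration 1: join on id=10 -> Eve (id 10, manager_id=6, lev 1).
Iteration 2: join on id=6 -> Pam (id 6, manager_id=4, lev 2).
Iteration 3: join on id=4 -> Karl (id 4, manager_id=1, lev 3).
Iteration 4: join on id=1 -> Nina (id 1, manager_id=NULL, lev 4).
Iteration 5: manager_id is NULL; no match; recursion stops.
Total rows emitted: 5.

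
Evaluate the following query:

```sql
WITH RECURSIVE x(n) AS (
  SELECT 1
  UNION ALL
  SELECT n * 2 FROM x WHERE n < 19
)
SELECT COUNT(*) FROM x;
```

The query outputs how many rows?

6

Base: n=1.
Iteration 1: 1 < 19 holds -> n = 1 * 2 = 2.
Iteration 2: 2 < 19 holds -> n = 2 * 2 = 4.
Iteration 3: 4 < 19 holds -> n = 4 * 2 = 8.
Iteration 4: 8 < 19 holds -> n = 8 * 2 = 16.
Iteration 5: 16 < 19 holds -> n = 16 * 2 = 32.
Iteration 6: 32 < 19 fails; recursion stops.
Total rows emitted: 6.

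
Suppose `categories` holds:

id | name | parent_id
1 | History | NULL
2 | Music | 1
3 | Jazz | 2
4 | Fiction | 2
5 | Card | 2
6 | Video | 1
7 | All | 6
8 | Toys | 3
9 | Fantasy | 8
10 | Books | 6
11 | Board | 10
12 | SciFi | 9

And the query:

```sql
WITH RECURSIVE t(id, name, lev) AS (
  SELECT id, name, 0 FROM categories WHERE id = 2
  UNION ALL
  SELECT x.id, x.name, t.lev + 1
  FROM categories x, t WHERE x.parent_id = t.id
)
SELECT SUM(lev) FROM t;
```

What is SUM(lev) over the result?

Base: id=2 (Music) at lev 0.
Iteration 1: rows with parent_id in {2} -> Jazz (id 3, lev 1), Fiction (id 4, lev 1), Card (id 5, lev 1).
Iteration 2: rows with parent_id in {3,4,5} -> Toys (id 8, lev 2).
Iteration 3: rows with parent_id in {8} -> Fantasy (id 9, lev 3).
Iteration 4: rows with parent_id in {9} -> SciFi (id 12, lev 4).
Iteration 5: no rows with parent_id in {12}; recursion stops.
SUM(lev) = 0 + 1 + 1 + 1 + 2 + 3 + 4 = 12.

12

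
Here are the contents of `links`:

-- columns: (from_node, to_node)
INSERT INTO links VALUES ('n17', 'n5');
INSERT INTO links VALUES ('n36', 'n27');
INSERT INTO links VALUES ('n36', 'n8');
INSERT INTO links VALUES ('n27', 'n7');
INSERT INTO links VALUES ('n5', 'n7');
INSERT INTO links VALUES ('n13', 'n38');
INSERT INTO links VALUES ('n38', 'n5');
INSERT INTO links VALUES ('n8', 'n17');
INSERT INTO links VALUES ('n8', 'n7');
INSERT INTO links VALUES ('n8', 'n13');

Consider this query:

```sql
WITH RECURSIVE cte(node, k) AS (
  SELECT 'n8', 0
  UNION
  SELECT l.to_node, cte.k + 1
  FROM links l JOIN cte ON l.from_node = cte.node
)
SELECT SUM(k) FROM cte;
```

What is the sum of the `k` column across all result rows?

17

Base: (n8, k=0).
Iteration 1: edges from {n8} -> (n13, k=1), (n17, k=1), (n7, k=1).
Iteration 2: edges from {n13,n17,n7} -> (n38, k=2), (n5, k=2).
Iteration 3: edges from {n38,n5} -> (n5, k=3), (n7, k=3).
Iteration 4: edges from {n5,n7} -> (n7, k=4).
Iteration 5: no outgoing edges from {n7}; recursion stops.
SUM(k) = 0 + 1 + 1 + 1 + 2 + 2 + 3 + 3 + 4 = 17.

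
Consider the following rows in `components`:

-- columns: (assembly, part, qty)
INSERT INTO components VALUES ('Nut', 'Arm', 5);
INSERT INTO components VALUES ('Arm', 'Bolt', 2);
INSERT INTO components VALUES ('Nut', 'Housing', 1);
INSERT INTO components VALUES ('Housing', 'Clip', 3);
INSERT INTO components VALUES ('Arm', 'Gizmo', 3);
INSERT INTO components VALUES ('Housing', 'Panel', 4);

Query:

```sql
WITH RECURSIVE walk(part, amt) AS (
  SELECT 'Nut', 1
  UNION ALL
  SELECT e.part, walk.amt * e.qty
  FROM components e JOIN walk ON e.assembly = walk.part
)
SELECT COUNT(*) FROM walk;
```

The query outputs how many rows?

Base: (Nut, amt=1).
Iteration 1: components of {Nut} -> Arm = 1*5 = 5, Housing = 1*1 = 1.
Iteration 2: components of {Arm,Housing} -> Bolt = 5*2 = 10, Clip = 1*3 = 3, Gizmo = 5*3 = 15, Panel = 1*4 = 4.
Iteration 3: no further components; recursion stops.
Total rows emitted: 7.

7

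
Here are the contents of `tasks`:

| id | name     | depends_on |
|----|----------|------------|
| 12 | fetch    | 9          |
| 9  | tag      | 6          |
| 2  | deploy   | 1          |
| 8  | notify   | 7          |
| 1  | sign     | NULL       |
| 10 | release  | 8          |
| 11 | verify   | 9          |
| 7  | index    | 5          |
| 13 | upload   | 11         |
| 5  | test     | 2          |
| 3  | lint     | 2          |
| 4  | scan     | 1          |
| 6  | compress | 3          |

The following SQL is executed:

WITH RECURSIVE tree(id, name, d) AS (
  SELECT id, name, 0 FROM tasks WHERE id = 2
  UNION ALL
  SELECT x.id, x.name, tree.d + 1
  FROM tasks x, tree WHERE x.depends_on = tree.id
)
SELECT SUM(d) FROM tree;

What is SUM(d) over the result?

29

Base: id=2 (deploy) at d 0.
Iteration 1: rows with depends_on in {2} -> lint (id 3, d 1), test (id 5, d 1).
Iteration 2: rows with depends_on in {3,5} -> compress (id 6, d 2), index (id 7, d 2).
Iteration 3: rows with depends_on in {6,7} -> notify (id 8, d 3), tag (id 9, d 3).
Iteration 4: rows with depends_on in {8,9} -> release (id 10, d 4), verify (id 11, d 4), fetch (id 12, d 4).
Iteration 5: rows with depends_on in {10,11,12} -> upload (id 13, d 5).
Iteration 6: no rows with depends_on in {13}; recursion stops.
SUM(d) = 0 + 1 + 1 + 2 + 2 + 3 + 3 + 4 + 4 + 4 + 5 = 29.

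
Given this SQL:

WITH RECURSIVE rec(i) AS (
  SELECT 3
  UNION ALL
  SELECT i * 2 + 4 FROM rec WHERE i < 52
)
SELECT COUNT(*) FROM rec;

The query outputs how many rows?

Base: i=3.
Iteration 1: 3 < 52 holds -> i = 3 * 2 + 4 = 10.
Iteration 2: 10 < 52 holds -> i = 10 * 2 + 4 = 24.
Iteration 3: 24 < 52 holds -> i = 24 * 2 + 4 = 52.
Iteration 4: 52 < 52 fails; recursion stops.
Total rows emitted: 4.

4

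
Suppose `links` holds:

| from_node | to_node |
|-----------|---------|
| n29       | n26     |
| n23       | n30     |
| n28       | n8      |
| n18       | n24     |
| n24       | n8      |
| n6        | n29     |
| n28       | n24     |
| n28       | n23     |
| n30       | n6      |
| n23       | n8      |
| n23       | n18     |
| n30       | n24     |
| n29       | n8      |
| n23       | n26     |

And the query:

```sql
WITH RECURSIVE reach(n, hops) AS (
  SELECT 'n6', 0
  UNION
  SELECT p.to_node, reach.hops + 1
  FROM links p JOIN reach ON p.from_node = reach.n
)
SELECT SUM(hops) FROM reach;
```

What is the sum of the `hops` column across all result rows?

Base: (n6, hops=0).
Iteration 1: edges from {n6} -> (n29, hops=1).
Iteration 2: edges from {n29} -> (n26, hops=2), (n8, hops=2).
Iteration 3: no outgoing edges from {n26,n8}; recursion stops.
SUM(hops) = 0 + 1 + 2 + 2 = 5.

5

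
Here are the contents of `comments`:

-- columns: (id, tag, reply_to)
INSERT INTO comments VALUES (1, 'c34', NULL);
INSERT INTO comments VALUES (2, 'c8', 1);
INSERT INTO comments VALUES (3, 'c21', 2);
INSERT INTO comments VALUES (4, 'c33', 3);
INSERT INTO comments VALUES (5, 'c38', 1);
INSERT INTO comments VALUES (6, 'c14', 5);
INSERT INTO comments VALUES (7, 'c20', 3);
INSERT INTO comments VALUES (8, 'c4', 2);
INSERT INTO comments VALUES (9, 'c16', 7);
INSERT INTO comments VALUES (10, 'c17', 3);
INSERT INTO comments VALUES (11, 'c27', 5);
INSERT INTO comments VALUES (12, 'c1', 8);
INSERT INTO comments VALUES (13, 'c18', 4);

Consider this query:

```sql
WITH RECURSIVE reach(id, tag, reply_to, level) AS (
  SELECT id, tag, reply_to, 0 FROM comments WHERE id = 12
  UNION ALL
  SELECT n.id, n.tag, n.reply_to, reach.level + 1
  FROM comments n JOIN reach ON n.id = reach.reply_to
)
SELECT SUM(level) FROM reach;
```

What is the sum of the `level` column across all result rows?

Base: id=12 (c1), reply_to=8, level 0.
Iteration 1: join on id=8 -> c4 (id 8, reply_to=2, level 1).
Iteration 2: join on id=2 -> c8 (id 2, reply_to=1, level 2).
Iteration 3: join on id=1 -> c34 (id 1, reply_to=NULL, level 3).
Iteration 4: reply_to is NULL; no match; recursion stops.
SUM(level) = 0 + 1 + 2 + 3 = 6.

6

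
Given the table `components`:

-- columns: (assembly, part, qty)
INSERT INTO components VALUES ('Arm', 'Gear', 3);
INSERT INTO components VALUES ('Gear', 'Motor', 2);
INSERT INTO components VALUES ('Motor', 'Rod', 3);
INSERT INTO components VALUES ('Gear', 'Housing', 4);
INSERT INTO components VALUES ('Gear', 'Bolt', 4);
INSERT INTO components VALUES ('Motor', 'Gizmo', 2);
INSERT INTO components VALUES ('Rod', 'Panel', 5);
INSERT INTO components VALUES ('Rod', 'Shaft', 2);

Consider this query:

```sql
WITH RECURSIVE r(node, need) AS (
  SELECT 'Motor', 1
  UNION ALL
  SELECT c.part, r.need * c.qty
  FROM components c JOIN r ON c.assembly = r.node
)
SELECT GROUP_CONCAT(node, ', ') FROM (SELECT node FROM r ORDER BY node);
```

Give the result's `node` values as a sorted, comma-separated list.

Gizmo, Motor, Panel, Rod, Shaft

Base: (Motor, need=1).
Iteration 1: components of {Motor} -> Gizmo = 1*2 = 2, Rod = 1*3 = 3.
Iteration 2: components of {Gizmo,Rod} -> Panel = 3*5 = 15, Shaft = 3*2 = 6.
Iteration 3: no further components; recursion stops.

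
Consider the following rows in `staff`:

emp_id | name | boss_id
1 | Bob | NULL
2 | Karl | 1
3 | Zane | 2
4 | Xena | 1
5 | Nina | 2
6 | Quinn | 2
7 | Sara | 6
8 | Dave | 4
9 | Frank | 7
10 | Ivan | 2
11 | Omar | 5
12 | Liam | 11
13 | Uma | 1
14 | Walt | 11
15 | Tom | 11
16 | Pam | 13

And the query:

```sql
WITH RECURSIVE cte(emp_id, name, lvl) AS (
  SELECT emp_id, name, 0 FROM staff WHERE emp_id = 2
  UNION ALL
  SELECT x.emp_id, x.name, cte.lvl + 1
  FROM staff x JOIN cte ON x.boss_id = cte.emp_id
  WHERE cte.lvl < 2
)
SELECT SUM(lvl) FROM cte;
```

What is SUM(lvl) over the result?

Base: emp_id=2 (Karl) at lvl 0.
Iteration 1: rows with boss_id in {2} -> Zane (id 3, lvl 1), Nina (id 5, lvl 1), Quinn (id 6, lvl 1), Ivan (id 10, lvl 1).
Iteration 2: rows with boss_id in {3,5,6,10} -> Sara (id 7, lvl 2), Omar (id 11, lvl 2).
Iteration 3: lvl < 2 fails for all current rows; recursion stops.
SUM(lvl) = 0 + 1 + 1 + 1 + 1 + 2 + 2 = 8.

8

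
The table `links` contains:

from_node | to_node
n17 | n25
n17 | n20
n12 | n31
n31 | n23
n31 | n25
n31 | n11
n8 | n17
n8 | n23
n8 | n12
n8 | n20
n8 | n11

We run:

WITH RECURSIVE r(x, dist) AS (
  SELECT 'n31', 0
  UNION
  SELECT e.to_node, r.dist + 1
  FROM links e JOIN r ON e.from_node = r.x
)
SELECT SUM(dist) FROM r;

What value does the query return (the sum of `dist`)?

Base: (n31, dist=0).
Iteration 1: edges from {n31} -> (n11, dist=1), (n23, dist=1), (n25, dist=1).
Iteration 2: no outgoing edges from {n11,n23,n25}; recursion stops.
SUM(dist) = 0 + 1 + 1 + 1 = 3.

3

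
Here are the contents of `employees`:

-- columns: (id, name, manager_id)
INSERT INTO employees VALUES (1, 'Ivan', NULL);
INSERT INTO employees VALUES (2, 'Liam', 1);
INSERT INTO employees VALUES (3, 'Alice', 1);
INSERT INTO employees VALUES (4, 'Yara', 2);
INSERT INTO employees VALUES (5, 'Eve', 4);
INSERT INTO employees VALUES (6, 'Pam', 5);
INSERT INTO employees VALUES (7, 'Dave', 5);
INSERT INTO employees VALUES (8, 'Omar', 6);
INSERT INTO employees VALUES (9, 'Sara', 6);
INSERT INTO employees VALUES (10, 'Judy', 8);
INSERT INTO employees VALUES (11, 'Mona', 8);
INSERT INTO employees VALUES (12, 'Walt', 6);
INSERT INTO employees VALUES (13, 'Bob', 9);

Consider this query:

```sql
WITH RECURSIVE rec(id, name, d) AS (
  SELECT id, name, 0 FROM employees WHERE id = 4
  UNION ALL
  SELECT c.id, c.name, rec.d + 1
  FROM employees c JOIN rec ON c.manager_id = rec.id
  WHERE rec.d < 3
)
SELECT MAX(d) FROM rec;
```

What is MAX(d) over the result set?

Base: id=4 (Yara) at d 0.
Iteration 1: rows with manager_id in {4} -> Eve (id 5, d 1).
Iteration 2: rows with manager_id in {5} -> Pam (id 6, d 2), Dave (id 7, d 2).
Iteration 3: rows with manager_id in {6,7} -> Omar (id 8, d 3), Sara (id 9, d 3), Walt (id 12, d 3).
Iteration 4: d < 3 fails for all current rows; recursion stops.
d values: 0, 1, 2, 2, 3, 3, 3; the maximum is 3.

3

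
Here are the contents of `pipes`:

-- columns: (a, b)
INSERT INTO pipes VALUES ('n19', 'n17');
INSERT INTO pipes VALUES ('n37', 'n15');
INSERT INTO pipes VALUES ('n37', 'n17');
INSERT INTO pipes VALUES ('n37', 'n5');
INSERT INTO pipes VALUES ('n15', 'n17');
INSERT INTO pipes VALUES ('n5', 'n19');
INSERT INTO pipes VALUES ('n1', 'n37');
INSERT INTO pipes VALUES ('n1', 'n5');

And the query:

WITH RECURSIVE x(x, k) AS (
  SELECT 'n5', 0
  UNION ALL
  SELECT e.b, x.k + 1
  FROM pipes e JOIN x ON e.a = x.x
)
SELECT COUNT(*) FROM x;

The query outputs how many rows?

Base: (n5, k=0).
Iteration 1: edges from {n5} -> (n19, k=1).
Iteration 2: edges from {n19} -> (n17, k=2).
Iteration 3: no outgoing edges from {n17}; recursion stops.
Total rows emitted: 3.

3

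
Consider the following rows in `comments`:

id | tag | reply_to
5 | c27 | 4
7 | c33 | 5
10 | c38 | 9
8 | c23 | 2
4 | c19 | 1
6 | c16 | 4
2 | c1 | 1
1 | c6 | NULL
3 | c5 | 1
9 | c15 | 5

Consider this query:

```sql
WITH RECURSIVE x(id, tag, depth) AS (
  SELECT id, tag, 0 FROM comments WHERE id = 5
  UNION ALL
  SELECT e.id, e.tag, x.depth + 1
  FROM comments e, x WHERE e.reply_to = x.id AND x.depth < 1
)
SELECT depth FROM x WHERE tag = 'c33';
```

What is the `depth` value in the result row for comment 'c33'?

Base: id=5 (c27) at depth 0.
Iteration 1: rows with reply_to in {5} -> c33 (id 7, depth 1), c15 (id 9, depth 1).
Iteration 2: depth < 1 fails for all current rows; recursion stops.

1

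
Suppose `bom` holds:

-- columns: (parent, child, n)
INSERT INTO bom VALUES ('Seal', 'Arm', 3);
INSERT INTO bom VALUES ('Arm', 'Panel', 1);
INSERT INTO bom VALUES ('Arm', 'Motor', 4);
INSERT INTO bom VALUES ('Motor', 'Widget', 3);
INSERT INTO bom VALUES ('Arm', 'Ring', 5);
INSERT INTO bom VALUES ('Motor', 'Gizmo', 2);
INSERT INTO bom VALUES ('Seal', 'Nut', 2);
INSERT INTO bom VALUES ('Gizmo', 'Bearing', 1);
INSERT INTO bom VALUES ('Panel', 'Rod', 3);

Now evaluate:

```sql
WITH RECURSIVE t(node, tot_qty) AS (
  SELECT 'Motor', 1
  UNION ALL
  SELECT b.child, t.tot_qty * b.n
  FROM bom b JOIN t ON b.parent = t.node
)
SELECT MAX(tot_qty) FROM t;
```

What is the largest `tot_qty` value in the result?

Base: (Motor, tot_qty=1).
Iteration 1: components of {Motor} -> Gizmo = 1*2 = 2, Widget = 1*3 = 3.
Iteration 2: components of {Gizmo,Widget} -> Bearing = 2*1 = 2.
Iteration 3: no further components; recursion stops.
tot_qty values: 1, 3, 2, 2; the maximum is 3.

3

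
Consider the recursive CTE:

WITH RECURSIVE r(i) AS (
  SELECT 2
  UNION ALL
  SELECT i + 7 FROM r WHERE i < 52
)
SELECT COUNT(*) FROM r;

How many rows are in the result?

Base: i=2.
Iteration 1: 2 < 52 holds -> i = 2 + 7 = 9.
Iteration 2: 9 < 52 holds -> i = 9 + 7 = 16.
Iteration 3: 16 < 52 holds -> i = 16 + 7 = 23.
Iteration 4: 23 < 52 holds -> i = 23 + 7 = 30.
Iteration 5: 30 < 52 holds -> i = 30 + 7 = 37.
Iteration 6: 37 < 52 holds -> i = 37 + 7 = 44.
Iteration 7: 44 < 52 holds -> i = 44 + 7 = 51.
Iteration 8: 51 < 52 holds -> i = 51 + 7 = 58.
Iteration 9: 58 < 52 fails; recursion stops.
Total rows emitted: 9.

9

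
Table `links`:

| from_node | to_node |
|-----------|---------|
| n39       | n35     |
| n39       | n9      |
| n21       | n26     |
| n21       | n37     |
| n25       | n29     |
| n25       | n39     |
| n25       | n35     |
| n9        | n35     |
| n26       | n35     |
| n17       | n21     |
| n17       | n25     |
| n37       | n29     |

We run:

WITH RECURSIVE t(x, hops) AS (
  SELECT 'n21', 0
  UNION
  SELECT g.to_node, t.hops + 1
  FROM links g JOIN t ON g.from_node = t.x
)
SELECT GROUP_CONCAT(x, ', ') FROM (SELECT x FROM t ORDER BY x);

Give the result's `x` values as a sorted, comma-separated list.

n21, n26, n29, n35, n37

Base: (n21, hops=0).
Iteration 1: edges from {n21} -> (n26, hops=1), (n37, hops=1).
Iteration 2: edges from {n26,n37} -> (n29, hops=2), (n35, hops=2).
Iteration 3: no outgoing edges from {n29,n35}; recursion stops.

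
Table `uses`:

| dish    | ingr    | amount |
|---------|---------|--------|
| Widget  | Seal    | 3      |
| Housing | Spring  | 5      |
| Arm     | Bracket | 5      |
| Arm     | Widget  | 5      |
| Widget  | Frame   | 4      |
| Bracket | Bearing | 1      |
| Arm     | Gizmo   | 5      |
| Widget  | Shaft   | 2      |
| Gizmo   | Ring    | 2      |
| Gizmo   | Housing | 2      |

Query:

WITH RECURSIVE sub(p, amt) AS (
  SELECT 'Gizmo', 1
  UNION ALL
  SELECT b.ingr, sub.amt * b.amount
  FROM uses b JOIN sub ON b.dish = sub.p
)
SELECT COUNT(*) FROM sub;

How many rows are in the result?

Base: (Gizmo, amt=1).
Iteration 1: components of {Gizmo} -> Housing = 1*2 = 2, Ring = 1*2 = 2.
Iteration 2: components of {Housing,Ring} -> Spring = 2*5 = 10.
Iteration 3: no further components; recursion stops.
Total rows emitted: 4.

4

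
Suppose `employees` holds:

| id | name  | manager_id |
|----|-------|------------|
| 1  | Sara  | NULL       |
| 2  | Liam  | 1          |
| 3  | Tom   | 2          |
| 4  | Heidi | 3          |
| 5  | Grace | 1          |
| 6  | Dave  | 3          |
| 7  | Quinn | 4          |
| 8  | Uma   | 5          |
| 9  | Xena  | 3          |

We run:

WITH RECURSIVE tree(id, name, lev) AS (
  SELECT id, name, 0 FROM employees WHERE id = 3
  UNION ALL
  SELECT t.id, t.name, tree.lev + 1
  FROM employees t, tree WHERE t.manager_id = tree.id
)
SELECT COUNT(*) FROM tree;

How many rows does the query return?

5

Base: id=3 (Tom) at lev 0.
Iteration 1: rows with manager_id in {3} -> Heidi (id 4, lev 1), Dave (id 6, lev 1), Xena (id 9, lev 1).
Iteration 2: rows with manager_id in {4,6,9} -> Quinn (id 7, lev 2).
Iteration 3: no rows with manager_id in {7}; recursion stops.
Total rows emitted: 5.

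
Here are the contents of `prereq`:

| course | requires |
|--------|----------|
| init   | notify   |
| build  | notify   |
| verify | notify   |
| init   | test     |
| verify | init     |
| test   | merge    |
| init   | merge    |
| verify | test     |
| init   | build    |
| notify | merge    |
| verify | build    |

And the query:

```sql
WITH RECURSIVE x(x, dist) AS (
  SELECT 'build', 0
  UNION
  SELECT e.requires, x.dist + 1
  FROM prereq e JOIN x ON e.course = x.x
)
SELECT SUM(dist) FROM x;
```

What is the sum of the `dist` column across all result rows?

Base: (build, dist=0).
Iteration 1: edges from {build} -> (notify, dist=1).
Iteration 2: edges from {notify} -> (merge, dist=2).
Iteration 3: no outgoing edges from {merge}; recursion stops.
SUM(dist) = 0 + 1 + 2 = 3.

3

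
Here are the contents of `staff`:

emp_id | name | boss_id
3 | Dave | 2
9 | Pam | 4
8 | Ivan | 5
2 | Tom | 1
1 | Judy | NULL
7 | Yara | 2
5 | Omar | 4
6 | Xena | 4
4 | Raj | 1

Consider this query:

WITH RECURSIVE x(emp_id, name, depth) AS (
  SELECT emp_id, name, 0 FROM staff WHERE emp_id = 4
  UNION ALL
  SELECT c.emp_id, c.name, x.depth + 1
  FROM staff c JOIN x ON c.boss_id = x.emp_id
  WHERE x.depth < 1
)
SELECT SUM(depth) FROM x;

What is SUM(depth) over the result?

Base: emp_id=4 (Raj) at depth 0.
Iteration 1: rows with boss_id in {4} -> Omar (id 5, depth 1), Xena (id 6, depth 1), Pam (id 9, depth 1).
Iteration 2: depth < 1 fails for all current rows; recursion stops.
SUM(depth) = 0 + 1 + 1 + 1 = 3.

3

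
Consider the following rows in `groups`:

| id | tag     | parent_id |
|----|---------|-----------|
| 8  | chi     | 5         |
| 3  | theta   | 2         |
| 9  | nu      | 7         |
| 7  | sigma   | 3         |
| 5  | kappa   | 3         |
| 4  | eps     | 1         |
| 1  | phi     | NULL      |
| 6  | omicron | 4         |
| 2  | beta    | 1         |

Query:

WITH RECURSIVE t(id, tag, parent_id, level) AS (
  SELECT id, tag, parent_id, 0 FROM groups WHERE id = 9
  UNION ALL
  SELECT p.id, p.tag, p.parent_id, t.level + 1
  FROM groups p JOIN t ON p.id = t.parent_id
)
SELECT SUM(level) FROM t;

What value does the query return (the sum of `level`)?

10

Base: id=9 (nu), parent_id=7, level 0.
Iteration 1: join on id=7 -> sigma (id 7, parent_id=3, level 1).
Iteration 2: join on id=3 -> theta (id 3, parent_id=2, level 2).
Iteration 3: join on id=2 -> beta (id 2, parent_id=1, level 3).
Iteration 4: join on id=1 -> phi (id 1, parent_id=NULL, level 4).
Iteration 5: parent_id is NULL; no match; recursion stops.
SUM(level) = 0 + 1 + 2 + 3 + 4 = 10.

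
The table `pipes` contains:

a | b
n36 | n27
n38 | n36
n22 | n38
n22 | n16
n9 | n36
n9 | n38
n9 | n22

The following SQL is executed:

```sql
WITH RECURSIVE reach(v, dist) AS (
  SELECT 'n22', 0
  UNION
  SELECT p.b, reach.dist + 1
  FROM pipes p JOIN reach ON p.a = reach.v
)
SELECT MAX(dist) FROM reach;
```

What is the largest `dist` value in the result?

Base: (n22, dist=0).
Iteration 1: edges from {n22} -> (n16, dist=1), (n38, dist=1).
Iteration 2: edges from {n16,n38} -> (n36, dist=2).
Iteration 3: edges from {n36} -> (n27, dist=3).
Iteration 4: no outgoing edges from {n27}; recursion stops.
dist values: 0, 1, 1, 2, 3; the maximum is 3.

3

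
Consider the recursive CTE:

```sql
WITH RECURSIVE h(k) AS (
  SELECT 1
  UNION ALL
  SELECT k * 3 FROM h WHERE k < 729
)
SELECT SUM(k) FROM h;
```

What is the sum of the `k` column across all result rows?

Base: k=1.
Iteration 1: 1 < 729 holds -> k = 1 * 3 = 3.
Iteration 2: 3 < 729 holds -> k = 3 * 3 = 9.
Iteration 3: 9 < 729 holds -> k = 9 * 3 = 27.
Iteration 4: 27 < 729 holds -> k = 27 * 3 = 81.
Iteration 5: 81 < 729 holds -> k = 81 * 3 = 243.
Iteration 6: 243 < 729 holds -> k = 243 * 3 = 729.
Iteration 7: 729 < 729 fails; recursion stops.
SUM(k) = 1 + 3 + 9 + 27 + 81 + 243 + 729 = 1093.

1093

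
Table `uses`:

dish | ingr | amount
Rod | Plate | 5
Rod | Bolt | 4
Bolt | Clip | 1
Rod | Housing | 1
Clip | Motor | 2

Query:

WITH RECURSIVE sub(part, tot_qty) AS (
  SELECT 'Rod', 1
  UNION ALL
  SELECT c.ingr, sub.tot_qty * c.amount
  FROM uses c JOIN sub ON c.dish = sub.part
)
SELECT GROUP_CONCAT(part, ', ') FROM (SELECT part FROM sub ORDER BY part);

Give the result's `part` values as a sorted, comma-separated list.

Bolt, Clip, Housing, Motor, Plate, Rod

Base: (Rod, tot_qty=1).
Iteration 1: components of {Rod} -> Bolt = 1*4 = 4, Housing = 1*1 = 1, Plate = 1*5 = 5.
Iteration 2: components of {Bolt,Housing,Plate} -> Clip = 4*1 = 4.
Iteration 3: components of {Clip} -> Motor = 4*2 = 8.
Iteration 4: no further components; recursion stops.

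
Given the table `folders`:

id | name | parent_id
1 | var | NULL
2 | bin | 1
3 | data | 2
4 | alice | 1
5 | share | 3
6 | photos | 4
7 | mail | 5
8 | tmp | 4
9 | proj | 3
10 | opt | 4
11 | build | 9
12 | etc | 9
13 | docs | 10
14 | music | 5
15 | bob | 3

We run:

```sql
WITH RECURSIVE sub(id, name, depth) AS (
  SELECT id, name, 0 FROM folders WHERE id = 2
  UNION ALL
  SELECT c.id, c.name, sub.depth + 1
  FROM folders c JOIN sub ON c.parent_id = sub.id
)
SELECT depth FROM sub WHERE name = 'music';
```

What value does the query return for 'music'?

Base: id=2 (bin) at depth 0.
Iteration 1: rows with parent_id in {2} -> data (id 3, depth 1).
Iteration 2: rows with parent_id in {3} -> share (id 5, depth 2), proj (id 9, depth 2), bob (id 15, depth 2).
Iteration 3: rows with parent_id in {5,9,15} -> mail (id 7, depth 3), build (id 11, depth 3), etc (id 12, depth 3), music (id 14, depth 3).
Iteration 4: no rows with parent_id in {7,11,12,14}; recursion stops.

3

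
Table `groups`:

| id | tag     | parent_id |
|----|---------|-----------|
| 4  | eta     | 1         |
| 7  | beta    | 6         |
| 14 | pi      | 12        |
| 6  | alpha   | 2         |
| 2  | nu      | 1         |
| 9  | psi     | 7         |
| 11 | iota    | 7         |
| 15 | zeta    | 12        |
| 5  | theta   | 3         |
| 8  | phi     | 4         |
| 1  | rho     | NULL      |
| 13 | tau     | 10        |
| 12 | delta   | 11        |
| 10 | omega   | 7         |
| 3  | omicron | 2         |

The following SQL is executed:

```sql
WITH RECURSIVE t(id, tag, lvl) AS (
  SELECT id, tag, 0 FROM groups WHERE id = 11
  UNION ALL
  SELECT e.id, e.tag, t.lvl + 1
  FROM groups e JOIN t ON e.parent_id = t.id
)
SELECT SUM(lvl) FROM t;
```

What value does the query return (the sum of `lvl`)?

Base: id=11 (iota) at lvl 0.
Iteration 1: rows with parent_id in {11} -> delta (id 12, lvl 1).
Iteration 2: rows with parent_id in {12} -> pi (id 14, lvl 2), zeta (id 15, lvl 2).
Iteration 3: no rows with parent_id in {14,15}; recursion stops.
SUM(lvl) = 0 + 1 + 2 + 2 = 5.

5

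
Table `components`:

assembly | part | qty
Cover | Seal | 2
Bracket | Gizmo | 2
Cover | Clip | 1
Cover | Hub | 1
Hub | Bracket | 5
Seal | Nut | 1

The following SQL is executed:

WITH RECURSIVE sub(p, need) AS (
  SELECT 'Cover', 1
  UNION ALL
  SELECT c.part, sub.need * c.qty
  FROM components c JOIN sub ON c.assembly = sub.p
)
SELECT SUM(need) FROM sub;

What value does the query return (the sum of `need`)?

Base: (Cover, need=1).
Iteration 1: components of {Cover} -> Clip = 1*1 = 1, Hub = 1*1 = 1, Seal = 1*2 = 2.
Iteration 2: components of {Clip,Hub,Seal} -> Bracket = 1*5 = 5, Nut = 2*1 = 2.
Iteration 3: components of {Bracket,Nut} -> Gizmo = 5*2 = 10.
Iteration 4: no further components; recursion stops.
SUM(need) = 1 + 1 + 2 + 1 + 2 + 5 + 10 = 22.

22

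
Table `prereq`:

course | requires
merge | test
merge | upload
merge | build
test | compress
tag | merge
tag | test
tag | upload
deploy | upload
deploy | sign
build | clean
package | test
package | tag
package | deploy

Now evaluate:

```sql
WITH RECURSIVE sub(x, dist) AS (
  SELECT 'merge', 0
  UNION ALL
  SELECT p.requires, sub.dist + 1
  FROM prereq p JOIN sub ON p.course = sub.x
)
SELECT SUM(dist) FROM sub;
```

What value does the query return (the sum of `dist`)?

7

Base: (merge, dist=0).
Iteration 1: edges from {merge} -> (build, dist=1), (test, dist=1), (upload, dist=1).
Iteration 2: edges from {build,test,upload} -> (clean, dist=2), (compress, dist=2).
Iteration 3: no outgoing edges from {clean,compress}; recursion stops.
SUM(dist) = 0 + 1 + 1 + 1 + 2 + 2 = 7.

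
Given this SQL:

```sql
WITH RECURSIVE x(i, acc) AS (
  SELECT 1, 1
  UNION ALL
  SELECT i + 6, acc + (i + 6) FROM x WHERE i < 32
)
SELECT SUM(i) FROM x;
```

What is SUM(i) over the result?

Base: i=1, acc=1.
Iteration 1: 1 < 32 holds -> i = 1 + 6 = 7, acc = 1 + 7 = 8.
Iteration 2: 7 < 32 holds -> i = 7 + 6 = 13, acc = 8 + 13 = 21.
Iteration 3: 13 < 32 holds -> i = 13 + 6 = 19, acc = 21 + 19 = 40.
Iteration 4: 19 < 32 holds -> i = 19 + 6 = 25, acc = 40 + 25 = 65.
Iteration 5: 25 < 32 holds -> i = 25 + 6 = 31, acc = 65 + 31 = 96.
Iteration 6: 31 < 32 holds -> i = 31 + 6 = 37, acc = 96 + 37 = 133.
Iteration 7: 37 < 32 fails; recursion stops.
SUM(i) = 1 + 7 + 13 + 19 + 25 + 31 + 37 = 133.

133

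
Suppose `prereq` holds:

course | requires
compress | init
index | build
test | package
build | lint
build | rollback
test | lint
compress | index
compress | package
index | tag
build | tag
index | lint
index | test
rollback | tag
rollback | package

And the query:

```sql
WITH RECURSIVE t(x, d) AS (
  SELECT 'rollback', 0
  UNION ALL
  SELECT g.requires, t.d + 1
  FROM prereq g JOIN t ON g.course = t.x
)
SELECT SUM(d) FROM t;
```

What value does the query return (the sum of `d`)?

2

Base: (rollback, d=0).
Iteration 1: edges from {rollback} -> (package, d=1), (tag, d=1).
Iteration 2: no outgoing edges from {package,tag}; recursion stops.
SUM(d) = 0 + 1 + 1 = 2.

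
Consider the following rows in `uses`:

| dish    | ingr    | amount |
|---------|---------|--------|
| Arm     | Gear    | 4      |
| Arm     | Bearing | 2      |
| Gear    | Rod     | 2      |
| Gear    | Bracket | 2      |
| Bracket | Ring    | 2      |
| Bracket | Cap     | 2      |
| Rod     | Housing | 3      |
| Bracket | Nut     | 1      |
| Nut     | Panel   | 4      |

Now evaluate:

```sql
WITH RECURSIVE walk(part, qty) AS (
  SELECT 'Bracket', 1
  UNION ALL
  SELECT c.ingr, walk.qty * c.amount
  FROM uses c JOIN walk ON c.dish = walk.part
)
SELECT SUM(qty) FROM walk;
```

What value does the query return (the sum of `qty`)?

Base: (Bracket, qty=1).
Iteration 1: components of {Bracket} -> Cap = 1*2 = 2, Nut = 1*1 = 1, Ring = 1*2 = 2.
Iteration 2: components of {Cap,Nut,Ring} -> Panel = 1*4 = 4.
Iteration 3: no further components; recursion stops.
SUM(qty) = 1 + 2 + 2 + 1 + 4 = 10.

10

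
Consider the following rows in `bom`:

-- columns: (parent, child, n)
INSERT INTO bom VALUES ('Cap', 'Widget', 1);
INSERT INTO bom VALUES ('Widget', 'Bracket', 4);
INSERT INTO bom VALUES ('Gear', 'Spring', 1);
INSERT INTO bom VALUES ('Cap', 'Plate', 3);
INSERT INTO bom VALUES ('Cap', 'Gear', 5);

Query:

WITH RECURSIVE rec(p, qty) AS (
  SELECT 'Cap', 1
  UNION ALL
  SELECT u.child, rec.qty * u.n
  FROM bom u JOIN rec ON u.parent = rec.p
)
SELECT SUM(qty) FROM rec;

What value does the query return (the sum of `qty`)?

19

Base: (Cap, qty=1).
Iteration 1: components of {Cap} -> Gear = 1*5 = 5, Plate = 1*3 = 3, Widget = 1*1 = 1.
Iteration 2: components of {Gear,Plate,Widget} -> Bracket = 1*4 = 4, Spring = 5*1 = 5.
Iteration 3: no further components; recursion stops.
SUM(qty) = 1 + 5 + 1 + 3 + 5 + 4 = 19.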